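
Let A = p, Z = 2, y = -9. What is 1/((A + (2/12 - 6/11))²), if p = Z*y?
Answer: 4356/1471369 ≈ 0.0029605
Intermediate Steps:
p = -18 (p = 2*(-9) = -18)
A = -18
1/((A + (2/12 - 6/11))²) = 1/((-18 + (2/12 - 6/11))²) = 1/((-18 + (2*(1/12) - 6*1/11))²) = 1/((-18 + (⅙ - 6/11))²) = 1/((-18 - 25/66)²) = 1/((-1213/66)²) = 1/(1471369/4356) = 4356/1471369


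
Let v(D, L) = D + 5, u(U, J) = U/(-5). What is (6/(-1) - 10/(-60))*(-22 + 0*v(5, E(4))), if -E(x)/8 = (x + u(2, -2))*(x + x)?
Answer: 385/3 ≈ 128.33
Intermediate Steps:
u(U, J) = -U/5 (u(U, J) = U*(-1/5) = -U/5)
E(x) = -16*x*(-2/5 + x) (E(x) = -8*(x - 1/5*2)*(x + x) = -8*(x - 2/5)*2*x = -8*(-2/5 + x)*2*x = -16*x*(-2/5 + x))
v(D, L) = 5 + D
(6/(-1) - 10/(-60))*(-22 + 0*v(5, E(4))) = (6/(-1) - 10/(-60))*(-22 + 0*(5 + 5)) = (6*(-1) - 10*(-1/60))*(-22 + 0*10) = (-6 + 1/6)*(-22 + 0) = -35/6*(-22) = 385/3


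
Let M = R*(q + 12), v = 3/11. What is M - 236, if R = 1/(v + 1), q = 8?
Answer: -1542/7 ≈ -220.29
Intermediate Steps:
v = 3/11 (v = 3*(1/11) = 3/11 ≈ 0.27273)
R = 11/14 (R = 1/(3/11 + 1) = 1/(14/11) = 11/14 ≈ 0.78571)
M = 110/7 (M = 11*(8 + 12)/14 = (11/14)*20 = 110/7 ≈ 15.714)
M - 236 = 110/7 - 236 = -1542/7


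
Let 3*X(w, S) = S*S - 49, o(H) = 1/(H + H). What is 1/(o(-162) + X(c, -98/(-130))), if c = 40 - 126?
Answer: -1368900/22103617 ≈ -0.061931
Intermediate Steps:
o(H) = 1/(2*H)
c = -86
X(w, S) = -49/3 + S²/3 (X(w, S) = (S*S - 49)/3 = (S² - 49)/3 = (-49 + S²)/3 = -49/3 + S²/3)
1/(o(-162) + X(c, -98/(-130))) = 1/((½)/(-162) + (-49/3 + (-98/(-130))²/3)) = 1/((½)*(-1/162) + (-49/3 + (-98*(-1/130))²/3)) = 1/(-1/324 + (-49/3 + (49/65)²/3)) = 1/(-1/324 + (-49/3 + (⅓)*(2401/4225))) = 1/(-1/324 + (-49/3 + 2401/12675)) = 1/(-1/324 - 68208/4225) = 1/(-22103617/1368900) = -1368900/22103617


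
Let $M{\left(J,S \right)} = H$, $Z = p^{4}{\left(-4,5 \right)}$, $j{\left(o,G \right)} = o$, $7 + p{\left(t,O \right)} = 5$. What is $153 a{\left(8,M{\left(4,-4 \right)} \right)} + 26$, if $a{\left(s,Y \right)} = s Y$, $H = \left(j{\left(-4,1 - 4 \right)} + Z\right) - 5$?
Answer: $8594$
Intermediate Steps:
$p{\left(t,O \right)} = -2$ ($p{\left(t,O \right)} = -7 + 5 = -2$)
$Z = 16$ ($Z = \left(-2\right)^{4} = 16$)
$H = 7$ ($H = \left(-4 + 16\right) - 5 = 12 - 5 = 7$)
$M{\left(J,S \right)} = 7$
$a{\left(s,Y \right)} = Y s$
$153 a{\left(8,M{\left(4,-4 \right)} \right)} + 26 = 153 \cdot 7 \cdot 8 + 26 = 153 \cdot 56 + 26 = 8568 + 26 = 8594$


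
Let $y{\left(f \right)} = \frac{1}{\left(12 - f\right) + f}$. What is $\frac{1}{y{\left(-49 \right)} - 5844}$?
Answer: $- \frac{12}{70127} \approx -0.00017112$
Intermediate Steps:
$y{\left(f \right)} = \frac{1}{12}$
$\frac{1}{y{\left(-49 \right)} - 5844} = \frac{1}{\frac{1}{12} - 5844} = \frac{1}{- \frac{70127}{12}} = - \frac{12}{70127}$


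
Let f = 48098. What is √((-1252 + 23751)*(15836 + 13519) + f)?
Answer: √660506243 ≈ 25700.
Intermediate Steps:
√((-1252 + 23751)*(15836 + 13519) + f) = √((-1252 + 23751)*(15836 + 13519) + 48098) = √(22499*29355 + 48098) = √(660458145 + 48098) = √660506243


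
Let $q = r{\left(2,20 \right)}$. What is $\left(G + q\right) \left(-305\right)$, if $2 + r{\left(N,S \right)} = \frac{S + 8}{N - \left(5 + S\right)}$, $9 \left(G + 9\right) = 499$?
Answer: $- \frac{2729140}{207} \approx -13184.0$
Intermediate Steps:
$G = \frac{418}{9}$ ($G = -9 + \frac{1}{9} \cdot 499 = -9 + \frac{499}{9} = \frac{418}{9} \approx 46.444$)
$r{\left(N,S \right)} = -2 + \frac{8 + S}{-5 + N - S}$ ($r{\left(N,S \right)} = -2 + \frac{S + 8}{N - \left(5 + S\right)} = -2 + \frac{8 + S}{-5 + N - S}$)
$q = - \frac{74}{23}$ ($q = \frac{-18 - 60 + 2 \cdot 2}{5 + 20 - 2} = \frac{-18 - 60 + 4}{5 + 20 - 2} = \frac{1}{23} \left(-74\right) = - \frac{74}{23} \approx -3.2174$)
$\left(G + q\right) \left(-305\right) = \left(\frac{418}{9} - \frac{74}{23}\right) \left(-305\right) = \frac{8948}{207} \left(-305\right) = - \frac{2729140}{207}$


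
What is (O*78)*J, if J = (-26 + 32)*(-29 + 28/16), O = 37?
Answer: -471861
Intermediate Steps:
J = -327/2 (J = 6*(-29 + 28*(1/16)) = 6*(-29 + 7/4) = 6*(-109/4) = -327/2 ≈ -163.50)
(O*78)*J = (37*78)*(-327/2) = 2886*(-327/2) = -471861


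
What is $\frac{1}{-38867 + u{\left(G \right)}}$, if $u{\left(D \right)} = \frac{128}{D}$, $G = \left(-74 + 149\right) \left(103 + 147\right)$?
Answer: $- \frac{9375}{364378061} \approx -2.5729 \cdot 10^{-5}$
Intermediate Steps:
$G = 18750$ ($G = 75 \cdot 250 = 18750$)
$\frac{1}{-38867 + u{\left(G \right)}} = \frac{1}{-38867 + \frac{128}{18750}} = \frac{1}{-38867 + 128 \cdot \frac{1}{18750}} = \frac{1}{-38867 + \frac{64}{9375}} = \frac{1}{- \frac{364378061}{9375}} = - \frac{9375}{364378061}$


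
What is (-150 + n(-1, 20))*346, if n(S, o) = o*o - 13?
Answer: 82002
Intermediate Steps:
n(S, o) = -13 + o² (n(S, o) = o² - 13 = -13 + o²)
(-150 + n(-1, 20))*346 = (-150 + (-13 + 20²))*346 = (-150 + (-13 + 400))*346 = (-150 + 387)*346 = 237*346 = 82002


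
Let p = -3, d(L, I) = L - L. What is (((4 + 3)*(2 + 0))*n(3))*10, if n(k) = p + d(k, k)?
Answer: -420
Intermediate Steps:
d(L, I) = 0
n(k) = -3 (n(k) = -3 + 0 = -3)
(((4 + 3)*(2 + 0))*n(3))*10 = (((4 + 3)*(2 + 0))*(-3))*10 = ((7*2)*(-3))*10 = (14*(-3))*10 = -42*10 = -420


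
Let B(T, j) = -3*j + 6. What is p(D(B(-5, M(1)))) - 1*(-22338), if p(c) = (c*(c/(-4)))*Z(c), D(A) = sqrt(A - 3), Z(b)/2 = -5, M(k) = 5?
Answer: 22308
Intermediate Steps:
Z(b) = -10 (Z(b) = 2*(-5) = -10)
B(T, j) = 6 - 3*j
D(A) = sqrt(-3 + A)
p(c) = 5*c**2/2 (p(c) = (c*(c/(-4)))*(-10) = (c*(c*(-1/4)))*(-10) = (c*(-c/4))*(-10) = -c**2/4*(-10) = 5*c**2/2)
p(D(B(-5, M(1)))) - 1*(-22338) = 5*(sqrt(-3 + (6 - 3*5)))**2/2 - 1*(-22338) = 5*(sqrt(-3 + (6 - 15)))**2/2 + 22338 = 5*(sqrt(-3 - 9))**2/2 + 22338 = 5*(sqrt(-12))**2/2 + 22338 = 5*(2*I*sqrt(3))**2/2 + 22338 = (5/2)*(-12) + 22338 = -30 + 22338 = 22308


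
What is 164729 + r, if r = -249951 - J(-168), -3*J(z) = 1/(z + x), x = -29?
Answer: -50366203/591 ≈ -85222.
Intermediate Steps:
J(z) = -1/(3*(-29 + z)) (J(z) = -1/(3*(z - 29)) = -1/(3*(-29 + z)))
r = -147721042/591 (r = -249951 - (-1)/(-87 + 3*(-168)) = -249951 - (-1)/(-87 - 504) = -249951 - (-1)/(-591) = -249951 - (-1)*(-1)/591 = -249951 - 1*1/591 = -249951 - 1/591 = -147721042/591 ≈ -2.4995e+5)
164729 + r = 164729 - 147721042/591 = -50366203/591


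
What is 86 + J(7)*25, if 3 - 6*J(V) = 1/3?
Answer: 874/9 ≈ 97.111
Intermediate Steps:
J(V) = 4/9 (J(V) = ½ - ⅙/3 = ½ - ⅙*⅓ = ½ - 1/18 = 4/9)
86 + J(7)*25 = 86 + (4/9)*25 = 86 + 100/9 = 874/9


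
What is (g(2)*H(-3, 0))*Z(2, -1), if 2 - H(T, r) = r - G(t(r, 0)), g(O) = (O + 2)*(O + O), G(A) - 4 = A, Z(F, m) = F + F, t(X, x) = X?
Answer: 384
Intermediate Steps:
Z(F, m) = 2*F
G(A) = 4 + A
g(O) = 2*O*(2 + O) (g(O) = (2 + O)*(2*O) = 2*O*(2 + O))
H(T, r) = 6 (H(T, r) = 2 - (r - (4 + r)) = 2 - (r + (-4 - r)) = 2 - 1*(-4) = 2 + 4 = 6)
(g(2)*H(-3, 0))*Z(2, -1) = ((2*2*(2 + 2))*6)*(2*2) = ((2*2*4)*6)*4 = (16*6)*4 = 96*4 = 384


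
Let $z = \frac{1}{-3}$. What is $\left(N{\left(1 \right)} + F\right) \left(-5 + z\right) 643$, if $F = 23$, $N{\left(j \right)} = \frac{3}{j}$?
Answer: $- \frac{267488}{3} \approx -89163.0$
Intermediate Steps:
$z = - \frac{1}{3} \approx -0.33333$
$\left(N{\left(1 \right)} + F\right) \left(-5 + z\right) 643 = \left(\frac{3}{1} + 23\right) \left(-5 - \frac{1}{3}\right) 643 = \left(3 \cdot 1 + 23\right) \left(- \frac{16}{3}\right) 643 = \left(3 + 23\right) \left(- \frac{16}{3}\right) 643 = 26 \left(- \frac{16}{3}\right) 643 = \left(- \frac{416}{3}\right) 643 = - \frac{267488}{3}$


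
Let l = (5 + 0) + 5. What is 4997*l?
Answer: 49970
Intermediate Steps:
l = 10 (l = 5 + 5 = 10)
4997*l = 4997*10 = 49970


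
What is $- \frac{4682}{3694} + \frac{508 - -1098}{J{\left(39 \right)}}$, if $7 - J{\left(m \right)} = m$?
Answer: $- \frac{1520597}{29552} \approx -51.455$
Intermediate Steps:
$J{\left(m \right)} = 7 - m$
$- \frac{4682}{3694} + \frac{508 - -1098}{J{\left(39 \right)}} = - \frac{4682}{3694} + \frac{508 - -1098}{7 - 39} = \left(-4682\right) \frac{1}{3694} + \frac{508 + 1098}{7 - 39} = - \frac{2341}{1847} + \frac{1606}{-32} = - \frac{2341}{1847} + 1606 \left(- \frac{1}{32}\right) = - \frac{2341}{1847} - \frac{803}{16} = - \frac{1520597}{29552}$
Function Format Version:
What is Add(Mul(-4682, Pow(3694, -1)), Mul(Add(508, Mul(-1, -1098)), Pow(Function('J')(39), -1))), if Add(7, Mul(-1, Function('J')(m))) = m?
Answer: Rational(-1520597, 29552) ≈ -51.455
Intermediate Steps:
Function('J')(m) = Add(7, Mul(-1, m))
Add(Mul(-4682, Pow(3694, -1)), Mul(Add(508, Mul(-1, -1098)), Pow(Function('J')(39), -1))) = Add(Mul(-4682, Pow(3694, -1)), Mul(Add(508, Mul(-1, -1098)), Pow(Add(7, Mul(-1, 39)), -1))) = Add(Mul(-4682, Rational(1, 3694)), Mul(Add(508, 1098), Pow(Add(7, -39), -1))) = Add(Rational(-2341, 1847), Mul(1606, Pow(-32, -1))) = Add(Rational(-2341, 1847), Mul(1606, Rational(-1, 32))) = Add(Rational(-2341, 1847), Rational(-803, 16)) = Rational(-1520597, 29552)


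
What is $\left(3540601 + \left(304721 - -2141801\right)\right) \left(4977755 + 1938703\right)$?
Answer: $41409684770334$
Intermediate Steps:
$\left(3540601 + \left(304721 - -2141801\right)\right) \left(4977755 + 1938703\right) = \left(3540601 + \left(304721 + 2141801\right)\right) 6916458 = \left(3540601 + 2446522\right) 6916458 = 5987123 \cdot 6916458 = 41409684770334$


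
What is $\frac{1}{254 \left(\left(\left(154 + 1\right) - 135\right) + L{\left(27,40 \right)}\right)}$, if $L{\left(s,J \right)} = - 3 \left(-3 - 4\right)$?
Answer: $\frac{1}{10414} \approx 9.6025 \cdot 10^{-5}$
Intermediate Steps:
$L{\left(s,J \right)} = 21$ ($L{\left(s,J \right)} = \left(-3\right) \left(-7\right) = 21$)
$\frac{1}{254 \left(\left(\left(154 + 1\right) - 135\right) + L{\left(27,40 \right)}\right)} = \frac{1}{254 \left(\left(\left(154 + 1\right) - 135\right) + 21\right)} = \frac{1}{254 \left(\left(155 - 135\right) + 21\right)} = \frac{1}{254 \left(20 + 21\right)} = \frac{1}{254 \cdot 41} = \frac{1}{10414}$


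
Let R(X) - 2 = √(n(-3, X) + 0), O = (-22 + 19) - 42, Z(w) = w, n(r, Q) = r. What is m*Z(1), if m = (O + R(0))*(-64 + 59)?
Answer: 215 - 5*I*√3 ≈ 215.0 - 8.6602*I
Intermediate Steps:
O = -45 (O = -3 - 42 = -45)
R(X) = 2 + I*√3 (R(X) = 2 + √(-3 + 0) = 2 + √(-3) = 2 + I*√3)
m = 215 - 5*I*√3 (m = (-45 + (2 + I*√3))*(-64 + 59) = (-43 + I*√3)*(-5) = 215 - 5*I*√3 ≈ 215.0 - 8.6602*I)
m*Z(1) = (215 - 5*I*√3)*1 = 215 - 5*I*√3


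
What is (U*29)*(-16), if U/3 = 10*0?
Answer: 0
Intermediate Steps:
U = 0 (U = 3*(10*0) = 3*0 = 0)
(U*29)*(-16) = (0*29)*(-16) = 0*(-16) = 0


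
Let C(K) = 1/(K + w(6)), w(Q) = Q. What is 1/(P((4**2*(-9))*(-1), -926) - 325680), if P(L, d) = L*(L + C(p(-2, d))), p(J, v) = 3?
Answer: -1/304928 ≈ -3.2795e-6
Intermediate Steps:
C(K) = 1/(6 + K) (C(K) = 1/(K + 6) = 1/(6 + K))
P(L, d) = L*(1/9 + L) (P(L, d) = L*(L + 1/(6 + 3)) = L*(L + 1/9) = L*(1/9 + L))
1/(P((4**2*(-9))*(-1), -926) - 325680) = 1/(((4**2*(-9))*(-1))*(1/9 + (4**2*(-9))*(-1)) - 325680) = 1/(((16*(-9))*(-1))*(1/9 + (16*(-9))*(-1)) - 325680) = 1/((-144*(-1))*(1/9 - 144*(-1)) - 325680) = 1/(144*(1/9 + 144) - 325680) = 1/(144*(1297/9) - 325680) = 1/(20752 - 325680) = 1/(-304928) = -1/304928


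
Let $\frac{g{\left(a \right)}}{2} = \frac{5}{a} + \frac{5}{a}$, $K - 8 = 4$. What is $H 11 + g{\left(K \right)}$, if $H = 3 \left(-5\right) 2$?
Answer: $- \frac{985}{3} \approx -328.33$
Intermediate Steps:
$K = 12$ ($K = 8 + 4 = 12$)
$g{\left(a \right)} = \frac{20}{a}$ ($g{\left(a \right)} = 2 \left(\frac{5}{a} + \frac{5}{a}\right) = 2 \frac{10}{a} = \frac{20}{a}$)
$H = -30$ ($H = \left(-15\right) 2 = -30$)
$H 11 + g{\left(K \right)} = \left(-30\right) 11 + \frac{20}{12} = -330 + 20 \cdot \frac{1}{12} = -330 + \frac{5}{3} = - \frac{985}{3}$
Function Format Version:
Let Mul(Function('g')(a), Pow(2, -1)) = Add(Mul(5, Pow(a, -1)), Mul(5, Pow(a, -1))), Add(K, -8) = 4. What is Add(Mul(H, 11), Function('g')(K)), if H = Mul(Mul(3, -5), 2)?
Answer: Rational(-985, 3) ≈ -328.33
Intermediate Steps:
K = 12 (K = Add(8, 4) = 12)
Function('g')(a) = Mul(20, Pow(a, -1)) (Function('g')(a) = Mul(2, Add(Mul(5, Pow(a, -1)), Mul(5, Pow(a, -1)))) = Mul(2, Mul(10, Pow(a, -1))) = Mul(20, Pow(a, -1)))
H = -30 (H = Mul(-15, 2) = -30)
Add(Mul(H, 11), Function('g')(K)) = Add(Mul(-30, 11), Mul(20, Pow(12, -1))) = Add(-330, Mul(20, Rational(1, 12))) = Add(-330, Rational(5, 3)) = Rational(-985, 3)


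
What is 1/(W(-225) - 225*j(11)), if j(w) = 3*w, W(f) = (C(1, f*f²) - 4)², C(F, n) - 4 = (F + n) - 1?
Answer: 1/129746337883200 ≈ 7.7073e-15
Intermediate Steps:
C(F, n) = 3 + F + n (C(F, n) = 4 + ((F + n) - 1) = 4 + (-1 + F + n) = 3 + F + n)
W(f) = f⁶ (W(f) = ((3 + 1 + f*f²) - 4)² = ((3 + 1 + f³) - 4)² = ((4 + f³) - 4)² = (f³)² = f⁶)
1/(W(-225) - 225*j(11)) = 1/((-225)⁶ - 675*11) = 1/(129746337890625 - 225*33) = 1/(129746337890625 - 7425) = 1/129746337883200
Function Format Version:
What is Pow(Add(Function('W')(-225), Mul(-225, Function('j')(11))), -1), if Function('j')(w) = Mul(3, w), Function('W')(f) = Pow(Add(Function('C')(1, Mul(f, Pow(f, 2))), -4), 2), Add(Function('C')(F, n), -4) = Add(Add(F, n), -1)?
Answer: Rational(1, 129746337883200) ≈ 7.7073e-15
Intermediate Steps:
Function('C')(F, n) = Add(3, F, n) (Function('C')(F, n) = Add(4, Add(Add(F, n), -1)) = Add(4, Add(-1, F, n)) = Add(3, F, n))
Function('W')(f) = Pow(f, 6) (Function('W')(f) = Pow(Add(Add(3, 1, Mul(f, Pow(f, 2))), -4), 2) = Pow(Add(Add(3, 1, Pow(f, 3)), -4), 2) = Pow(Add(Add(4, Pow(f, 3)), -4), 2) = Pow(Pow(f, 3), 2) = Pow(f, 6))
Pow(Add(Function('W')(-225), Mul(-225, Function('j')(11))), -1) = Pow(Add(Pow(-225, 6), Mul(-225, Mul(3, 11))), -1) = Pow(Add(129746337890625, Mul(-225, 33)), -1) = Pow(Add(129746337890625, -7425), -1) = Pow(129746337883200, -1) = Rational(1, 129746337883200)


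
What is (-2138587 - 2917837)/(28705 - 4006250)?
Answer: 5056424/3977545 ≈ 1.2712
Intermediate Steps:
(-2138587 - 2917837)/(28705 - 4006250) = -5056424/(-3977545) = -5056424*(-1/3977545) = 5056424/3977545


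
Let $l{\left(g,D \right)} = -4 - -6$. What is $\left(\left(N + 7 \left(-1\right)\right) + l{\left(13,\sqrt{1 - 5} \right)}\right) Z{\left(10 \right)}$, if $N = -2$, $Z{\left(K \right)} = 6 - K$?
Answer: $28$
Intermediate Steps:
$l{\left(g,D \right)} = 2$ ($l{\left(g,D \right)} = -4 + 6 = 2$)
$\left(\left(N + 7 \left(-1\right)\right) + l{\left(13,\sqrt{1 - 5} \right)}\right) Z{\left(10 \right)} = \left(\left(-2 + 7 \left(-1\right)\right) + 2\right) \left(6 - 10\right) = \left(\left(-2 - 7\right) + 2\right) \left(6 - 10\right) = \left(-9 + 2\right) \left(-4\right) = \left(-7\right) \left(-4\right) = 28$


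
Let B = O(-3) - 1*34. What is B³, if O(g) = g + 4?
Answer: -35937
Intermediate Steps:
O(g) = 4 + g
B = -33 (B = (4 - 3) - 1*34 = 1 - 34 = -33)
B³ = (-33)³ = -35937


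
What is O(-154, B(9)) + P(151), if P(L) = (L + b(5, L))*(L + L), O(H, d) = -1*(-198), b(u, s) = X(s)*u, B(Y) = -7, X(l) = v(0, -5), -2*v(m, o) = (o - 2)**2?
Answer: 8805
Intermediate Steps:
v(m, o) = -(-2 + o)**2/2 (v(m, o) = -(o - 2)**2/2 = -(-2 + o)**2/2)
X(l) = -49/2 (X(l) = -(-2 - 5)**2/2 = -1/2*(-7)**2 = -1/2*49 = -49/2)
b(u, s) = -49*u/2
O(H, d) = 198
P(L) = 2*L*(-245/2 + L) (P(L) = (L - 49/2*5)*(L + L) = (L - 245/2)*(2*L) = (-245/2 + L)*(2*L) = 2*L*(-245/2 + L))
O(-154, B(9)) + P(151) = 198 + 151*(-245 + 2*151) = 198 + 151*(-245 + 302) = 198 + 151*57 = 198 + 8607 = 8805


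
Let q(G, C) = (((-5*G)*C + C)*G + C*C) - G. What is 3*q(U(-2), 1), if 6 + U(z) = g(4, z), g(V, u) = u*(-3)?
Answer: 3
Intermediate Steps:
g(V, u) = -3*u
U(z) = -6 - 3*z
q(G, C) = C² - G + G*(C - 5*C*G) (q(G, C) = ((-5*C*G + C)*G + C²) - G = ((C - 5*C*G)*G + C²) - G = (G*(C - 5*C*G) + C²) - G = (C² + G*(C - 5*C*G)) - G = C² - G + G*(C - 5*C*G))
3*q(U(-2), 1) = 3*(1² - (-6 - 3*(-2)) + 1*(-6 - 3*(-2)) - 5*1*(-6 - 3*(-2))²) = 3*(1 - (-6 + 6) + 1*(-6 + 6) - 5*1*(-6 + 6)²) = 3*(1 - 1*0 + 1*0 - 5*1*0²) = 3*(1 + 0 + 0 - 5*1*0) = 3*(1 + 0 + 0 + 0) = 3*1 = 3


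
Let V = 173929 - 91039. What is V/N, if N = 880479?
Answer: 9210/97831 ≈ 0.094142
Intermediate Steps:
V = 82890
V/N = 82890/880479 = 82890*(1/880479) = 9210/97831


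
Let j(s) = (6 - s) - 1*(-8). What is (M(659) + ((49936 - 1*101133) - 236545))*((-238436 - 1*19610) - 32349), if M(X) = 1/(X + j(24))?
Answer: 54229685630015/649 ≈ 8.3559e+10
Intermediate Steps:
j(s) = 14 - s (j(s) = (6 - s) + 8 = 14 - s)
M(X) = 1/(-10 + X) (M(X) = 1/(X + (14 - 1*24)) = 1/(X + (14 - 24)) = 1/(X - 10) = 1/(-10 + X))
(M(659) + ((49936 - 1*101133) - 236545))*((-238436 - 1*19610) - 32349) = (1/(-10 + 659) + ((49936 - 1*101133) - 236545))*((-238436 - 1*19610) - 32349) = (1/649 + ((49936 - 101133) - 236545))*((-238436 - 19610) - 32349) = (1/649 + (-51197 - 236545))*(-258046 - 32349) = (1/649 - 287742)*(-290395) = -186744557/649*(-290395) = 54229685630015/649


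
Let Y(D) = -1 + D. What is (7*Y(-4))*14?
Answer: -490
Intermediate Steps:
(7*Y(-4))*14 = (7*(-1 - 4))*14 = (7*(-5))*14 = -35*14 = -490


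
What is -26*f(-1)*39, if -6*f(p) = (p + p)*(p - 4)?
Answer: 1690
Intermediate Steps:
f(p) = -p*(-4 + p)/3 (f(p) = -(p + p)*(p - 4)/6 = -2*p*(-4 + p)/6 = -p*(-4 + p)/3)
-26*f(-1)*39 = -26*(-1)*(4 - 1*(-1))/3*39 = -26*(-1)*(4 + 1)/3*39 = -26*(-1)*5/3*39 = -26*(-5/3)*39 = (130/3)*39 = 1690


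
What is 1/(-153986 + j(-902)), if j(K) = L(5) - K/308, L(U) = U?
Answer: -14/2155693 ≈ -6.4944e-6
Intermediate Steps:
j(K) = 5 - K/308
1/(-153986 + j(-902)) = 1/(-153986 + (5 - 1/308*(-902))) = 1/(-153986 + (5 + 41/14)) = 1/(-153986 + 111/14) = 1/(-2155693/14) = -14/2155693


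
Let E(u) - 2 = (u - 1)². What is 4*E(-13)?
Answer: 792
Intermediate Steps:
E(u) = 2 + (-1 + u)² (E(u) = 2 + (u - 1)² = 2 + (-1 + u)²)
4*E(-13) = 4*(2 + (-1 - 13)²) = 4*(2 + (-14)²) = 4*(2 + 196) = 4*198 = 792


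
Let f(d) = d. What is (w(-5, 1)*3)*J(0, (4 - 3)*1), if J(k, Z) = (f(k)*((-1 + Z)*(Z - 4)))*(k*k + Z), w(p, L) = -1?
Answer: 0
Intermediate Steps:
J(k, Z) = k*(-1 + Z)*(-4 + Z)*(Z + k²) (J(k, Z) = (k*((-1 + Z)*(Z - 4)))*(k*k + Z) = (k*((-1 + Z)*(-4 + Z)))*(k² + Z) = (k*(-1 + Z)*(-4 + Z))*(Z + k²) = k*(-1 + Z)*(-4 + Z)*(Z + k²))
(w(-5, 1)*3)*J(0, (4 - 3)*1) = (-1*3)*(0*(((4 - 3)*1)³ - 5*(4 - 3)² + 4*((4 - 3)*1) + 4*0² + ((4 - 3)*1)²*0² - 5*(4 - 3)*1*0²)) = -0*((1*1)³ - 5*1² + 4*(1*1) + 4*0 + (1*1)²*0 - 5*1*1*0) = -0*(1³ - 5*1² + 4*1 + 0 + 1²*0 - 5*1*0) = -0*(1 - 5*1 + 4 + 0 + 1*0 + 0) = -0*(1 - 5 + 4 + 0 + 0 + 0) = -0*0 = -3*0 = 0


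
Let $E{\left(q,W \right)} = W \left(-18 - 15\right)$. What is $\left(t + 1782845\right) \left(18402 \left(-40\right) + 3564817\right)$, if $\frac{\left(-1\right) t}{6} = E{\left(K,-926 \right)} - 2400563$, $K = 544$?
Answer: $45267924618875$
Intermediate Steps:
$E{\left(q,W \right)} = - 33 W$ ($E{\left(q,W \right)} = W \left(-33\right) = - 33 W$)
$t = 14220030$ ($t = - 6 \left(\left(-33\right) \left(-926\right) - 2400563\right) = - 6 \left(30558 - 2400563\right) = \left(-6\right) \left(-2370005\right) = 14220030$)
$\left(t + 1782845\right) \left(18402 \left(-40\right) + 3564817\right) = \left(14220030 + 1782845\right) \left(18402 \left(-40\right) + 3564817\right) = 16002875 \left(-736080 + 3564817\right) = 16002875 \cdot 2828737 = 45267924618875$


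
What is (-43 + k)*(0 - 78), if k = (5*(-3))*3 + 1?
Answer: 6786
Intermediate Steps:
k = -44 (k = -15*3 + 1 = -45 + 1 = -44)
(-43 + k)*(0 - 78) = (-43 - 44)*(0 - 78) = -87*(-78) = 6786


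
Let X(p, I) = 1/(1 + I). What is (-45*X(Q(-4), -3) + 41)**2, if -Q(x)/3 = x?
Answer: 16129/4 ≈ 4032.3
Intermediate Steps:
Q(x) = -3*x
(-45*X(Q(-4), -3) + 41)**2 = (-45/(1 - 3) + 41)**2 = (-45/(-2) + 41)**2 = (-45*(-1/2) + 41)**2 = (45/2 + 41)**2 = (127/2)**2 = 16129/4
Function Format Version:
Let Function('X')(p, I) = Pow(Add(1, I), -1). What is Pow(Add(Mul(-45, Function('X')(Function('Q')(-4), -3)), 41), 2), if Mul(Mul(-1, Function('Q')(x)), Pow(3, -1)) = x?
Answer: Rational(16129, 4) ≈ 4032.3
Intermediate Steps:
Function('Q')(x) = Mul(-3, x)
Pow(Add(Mul(-45, Function('X')(Function('Q')(-4), -3)), 41), 2) = Pow(Add(Mul(-45, Pow(Add(1, -3), -1)), 41), 2) = Pow(Add(Mul(-45, Pow(-2, -1)), 41), 2) = Pow(Add(Mul(-45, Rational(-1, 2)), 41), 2) = Pow(Add(Rational(45, 2), 41), 2) = Pow(Rational(127, 2), 2) = Rational(16129, 4)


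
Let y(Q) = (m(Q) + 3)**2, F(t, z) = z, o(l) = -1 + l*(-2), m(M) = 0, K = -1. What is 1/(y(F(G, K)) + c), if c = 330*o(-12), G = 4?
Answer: 1/7599 ≈ 0.00013160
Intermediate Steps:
o(l) = -1 - 2*l
y(Q) = 9 (y(Q) = (0 + 3)**2 = 3**2 = 9)
c = 7590 (c = 330*(-1 - 2*(-12)) = 330*(-1 + 24) = 330*23 = 7590)
1/(y(F(G, K)) + c) = 1/(9 + 7590) = 1/7599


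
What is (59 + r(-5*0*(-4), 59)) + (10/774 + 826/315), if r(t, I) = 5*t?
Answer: 119264/1935 ≈ 61.635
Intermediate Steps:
(59 + r(-5*0*(-4), 59)) + (10/774 + 826/315) = (59 + 5*(-5*0*(-4))) + (10/774 + 826/315) = (59 + 5*(0*(-4))) + (10*(1/774) + 826*(1/315)) = (59 + 5*0) + (5/387 + 118/45) = (59 + 0) + 5099/1935 = 59 + 5099/1935 = 119264/1935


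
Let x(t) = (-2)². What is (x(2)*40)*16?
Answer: 2560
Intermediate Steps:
x(t) = 4
(x(2)*40)*16 = (4*40)*16 = 160*16 = 2560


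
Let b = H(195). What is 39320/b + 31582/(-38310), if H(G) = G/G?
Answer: 753158809/19155 ≈ 39319.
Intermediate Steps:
H(G) = 1
b = 1
39320/b + 31582/(-38310) = 39320/1 + 31582/(-38310) = 39320*1 + 31582*(-1/38310) = 39320 - 15791/19155 = 753158809/19155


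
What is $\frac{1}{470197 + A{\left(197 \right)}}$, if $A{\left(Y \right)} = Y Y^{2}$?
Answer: $\frac{1}{8115570} \approx 1.2322 \cdot 10^{-7}$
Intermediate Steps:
$A{\left(Y \right)} = Y^{3}$
$\frac{1}{470197 + A{\left(197 \right)}} = \frac{1}{470197 + 197^{3}} = \frac{1}{470197 + 7645373} = \frac{1}{8115570}$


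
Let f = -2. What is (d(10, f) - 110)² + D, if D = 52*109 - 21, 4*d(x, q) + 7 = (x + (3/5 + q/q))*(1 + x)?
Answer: 4809209/400 ≈ 12023.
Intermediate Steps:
d(x, q) = -7/4 + (1 + x)*(8/5 + x)/4 (d(x, q) = -7/4 + ((x + (3/5 + q/q))*(1 + x))/4 = -7/4 + ((x + (3*(⅕) + 1))*(1 + x))/4 = -7/4 + ((x + (⅗ + 1))*(1 + x))/4 = -7/4 + ((x + 8/5)*(1 + x))/4 = -7/4 + ((8/5 + x)*(1 + x))/4 = -7/4 + ((1 + x)*(8/5 + x))/4 = -7/4 + (1 + x)*(8/5 + x)/4)
D = 5647 (D = 5668 - 21 = 5647)
(d(10, f) - 110)² + D = ((-27/20 + (¼)*10² + (13/20)*10) - 110)² + 5647 = ((-27/20 + (¼)*100 + 13/2) - 110)² + 5647 = ((-27/20 + 25 + 13/2) - 110)² + 5647 = (603/20 - 110)² + 5647 = (-1597/20)² + 5647 = 2550409/400 + 5647 = 4809209/400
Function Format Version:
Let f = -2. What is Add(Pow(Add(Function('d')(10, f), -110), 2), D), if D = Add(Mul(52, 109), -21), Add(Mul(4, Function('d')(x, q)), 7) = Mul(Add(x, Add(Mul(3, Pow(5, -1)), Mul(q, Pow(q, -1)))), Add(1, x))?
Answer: Rational(4809209, 400) ≈ 12023.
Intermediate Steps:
Function('d')(x, q) = Add(Rational(-7, 4), Mul(Rational(1, 4), Add(1, x), Add(Rational(8, 5), x))) (Function('d')(x, q) = Add(Rational(-7, 4), Mul(Rational(1, 4), Mul(Add(x, Add(Mul(3, Pow(5, -1)), Mul(q, Pow(q, -1)))), Add(1, x)))) = Add(Rational(-7, 4), Mul(Rational(1, 4), Mul(Add(x, Add(Mul(3, Rational(1, 5)), 1)), Add(1, x)))) = Add(Rational(-7, 4), Mul(Rational(1, 4), Mul(Add(x, Add(Rational(3, 5), 1)), Add(1, x)))) = Add(Rational(-7, 4), Mul(Rational(1, 4), Mul(Add(x, Rational(8, 5)), Add(1, x)))) = Add(Rational(-7, 4), Mul(Rational(1, 4), Mul(Add(Rational(8, 5), x), Add(1, x)))) = Add(Rational(-7, 4), Mul(Rational(1, 4), Mul(Add(1, x), Add(Rational(8, 5), x)))) = Add(Rational(-7, 4), Mul(Rational(1, 4), Add(1, x), Add(Rational(8, 5), x))))
D = 5647 (D = Add(5668, -21) = 5647)
Add(Pow(Add(Function('d')(10, f), -110), 2), D) = Add(Pow(Add(Add(Rational(-27, 20), Mul(Rational(1, 4), Pow(10, 2)), Mul(Rational(13, 20), 10)), -110), 2), 5647) = Add(Pow(Add(Add(Rational(-27, 20), Mul(Rational(1, 4), 100), Rational(13, 2)), -110), 2), 5647) = Add(Pow(Add(Add(Rational(-27, 20), 25, Rational(13, 2)), -110), 2), 5647) = Add(Pow(Add(Rational(603, 20), -110), 2), 5647) = Add(Pow(Rational(-1597, 20), 2), 5647) = Add(Rational(2550409, 400), 5647) = Rational(4809209, 400)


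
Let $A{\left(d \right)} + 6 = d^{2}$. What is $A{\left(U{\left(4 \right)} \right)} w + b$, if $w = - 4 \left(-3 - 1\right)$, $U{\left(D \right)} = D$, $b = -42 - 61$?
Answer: $57$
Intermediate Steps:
$b = -103$ ($b = -42 - 61 = -103$)
$A{\left(d \right)} = -6 + d^{2}$
$w = 16$ ($w = \left(-4\right) \left(-4\right) = 16$)
$A{\left(U{\left(4 \right)} \right)} w + b = \left(-6 + 4^{2}\right) 16 - 103 = \left(-6 + 16\right) 16 - 103 = 10 \cdot 16 - 103 = 160 - 103 = 57$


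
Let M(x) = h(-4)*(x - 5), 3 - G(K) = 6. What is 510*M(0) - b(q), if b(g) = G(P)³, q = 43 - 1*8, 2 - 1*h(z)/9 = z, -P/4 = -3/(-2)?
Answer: -137673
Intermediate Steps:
P = -6 (P = -(-12)/(-2) = -(-12)*(-1)/2 = -4*3/2 = -6)
h(z) = 18 - 9*z
G(K) = -3 (G(K) = 3 - 1*6 = 3 - 6 = -3)
M(x) = -270 + 54*x (M(x) = (18 - 9*(-4))*(x - 5) = (18 + 36)*(-5 + x) = 54*(-5 + x) = -270 + 54*x)
q = 35 (q = 43 - 8 = 35)
b(g) = -27 (b(g) = (-3)³ = -27)
510*M(0) - b(q) = 510*(-270 + 54*0) - 1*(-27) = 510*(-270 + 0) + 27 = 510*(-270) + 27 = -137700 + 27 = -137673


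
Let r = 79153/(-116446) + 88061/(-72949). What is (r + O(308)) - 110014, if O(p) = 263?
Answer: -932308986229157/8494619254 ≈ -1.0975e+5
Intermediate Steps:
r = -16028483403/8494619254 (r = 79153*(-1/116446) + 88061*(-1/72949) = -79153/116446 - 88061/72949 = -16028483403/8494619254 ≈ -1.8869)
(r + O(308)) - 110014 = (-16028483403/8494619254 + 263) - 110014 = 2218056380399/8494619254 - 110014 = -932308986229157/8494619254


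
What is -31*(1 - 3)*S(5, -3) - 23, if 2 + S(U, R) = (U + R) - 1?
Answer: -85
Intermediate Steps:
S(U, R) = -3 + R + U (S(U, R) = -2 + ((U + R) - 1) = -2 + ((R + U) - 1) = -2 + (-1 + R + U) = -3 + R + U)
-31*(1 - 3)*S(5, -3) - 23 = -31*(1 - 3)*(-3 - 3 + 5) - 23 = -(-62)*(-1) - 23 = -31*2 - 23 = -62 - 23 = -85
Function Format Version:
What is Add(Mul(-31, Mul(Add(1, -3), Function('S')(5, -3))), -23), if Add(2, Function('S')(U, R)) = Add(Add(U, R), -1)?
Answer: -85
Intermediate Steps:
Function('S')(U, R) = Add(-3, R, U) (Function('S')(U, R) = Add(-2, Add(Add(U, R), -1)) = Add(-2, Add(Add(R, U), -1)) = Add(-2, Add(-1, R, U)) = Add(-3, R, U))
Add(Mul(-31, Mul(Add(1, -3), Function('S')(5, -3))), -23) = Add(Mul(-31, Mul(Add(1, -3), Add(-3, -3, 5))), -23) = Add(Mul(-31, Mul(-2, -1)), -23) = Add(Mul(-31, 2), -23) = Add(-62, -23) = -85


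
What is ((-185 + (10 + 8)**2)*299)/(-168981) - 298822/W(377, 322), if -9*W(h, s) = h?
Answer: 19758325867/2769819 ≈ 7133.4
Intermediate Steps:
W(h, s) = -h/9
((-185 + (10 + 8)**2)*299)/(-168981) - 298822/W(377, 322) = ((-185 + (10 + 8)**2)*299)/(-168981) - 298822/((-1/9*377)) = ((-185 + 18**2)*299)*(-1/168981) - 298822/(-377/9) = ((-185 + 324)*299)*(-1/168981) - 298822*(-9/377) = (139*299)*(-1/168981) + 2689398/377 = 41561*(-1/168981) + 2689398/377 = -1807/7347 + 2689398/377 = 19758325867/2769819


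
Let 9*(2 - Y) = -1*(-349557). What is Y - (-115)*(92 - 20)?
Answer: -91673/3 ≈ -30558.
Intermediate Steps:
Y = -116513/3 (Y = 2 - (-1)*(-349557)/9 = 2 - ⅑*349557 = 2 - 116519/3 = -116513/3 ≈ -38838.)
Y - (-115)*(92 - 20) = -116513/3 - (-115)*(92 - 20) = -116513/3 - (-115)*72 = -116513/3 - 1*(-8280) = -116513/3 + 8280 = -91673/3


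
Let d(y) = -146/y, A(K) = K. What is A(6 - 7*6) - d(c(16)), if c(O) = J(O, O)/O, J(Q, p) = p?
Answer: 110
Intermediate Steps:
c(O) = 1 (c(O) = O/O = 1)
A(6 - 7*6) - d(c(16)) = (6 - 7*6) - (-146)/1 = (6 - 42) - (-146) = -36 - 1*(-146) = -36 + 146 = 110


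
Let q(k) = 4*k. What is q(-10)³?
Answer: -64000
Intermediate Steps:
q(-10)³ = (4*(-10))³ = (-40)³ = -64000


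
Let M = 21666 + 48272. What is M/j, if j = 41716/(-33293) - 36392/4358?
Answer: -2536841736143/348349296 ≈ -7282.5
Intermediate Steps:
M = 69938
j = -696698592/72545447 (j = 41716*(-1/33293) - 36392*1/4358 = -41716/33293 - 18196/2179 = -696698592/72545447 ≈ -9.6036)
M/j = 69938/(-696698592/72545447) = 69938*(-72545447/696698592) = -2536841736143/348349296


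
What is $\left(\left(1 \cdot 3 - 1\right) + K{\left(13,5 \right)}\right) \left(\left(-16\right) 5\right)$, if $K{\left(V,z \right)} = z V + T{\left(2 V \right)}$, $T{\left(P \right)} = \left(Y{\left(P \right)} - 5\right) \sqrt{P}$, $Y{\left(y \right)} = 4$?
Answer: $-5360 + 80 \sqrt{26} \approx -4952.1$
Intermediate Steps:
$T{\left(P \right)} = - \sqrt{P}$ ($T{\left(P \right)} = \left(4 - 5\right) \sqrt{P} = - \sqrt{P}$)
$K{\left(V,z \right)} = V z - \sqrt{2} \sqrt{V}$ ($K{\left(V,z \right)} = z V - \sqrt{2 V} = V z - \sqrt{2} \sqrt{V}$)
$\left(\left(1 \cdot 3 - 1\right) + K{\left(13,5 \right)}\right) \left(\left(-16\right) 5\right) = \left(\left(1 \cdot 3 - 1\right) + \left(13 \cdot 5 - \sqrt{2} \sqrt{13}\right)\right) \left(\left(-16\right) 5\right) = \left(\left(3 - 1\right) + \left(65 - \sqrt{26}\right)\right) \left(-80\right) = \left(2 + \left(65 - \sqrt{26}\right)\right) \left(-80\right) = \left(67 - \sqrt{26}\right) \left(-80\right) = -5360 + 80 \sqrt{26}$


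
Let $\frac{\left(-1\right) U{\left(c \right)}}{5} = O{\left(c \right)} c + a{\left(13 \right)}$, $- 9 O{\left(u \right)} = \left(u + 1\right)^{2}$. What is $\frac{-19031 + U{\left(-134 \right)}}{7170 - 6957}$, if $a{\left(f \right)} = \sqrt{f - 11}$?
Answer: $- \frac{12022909}{1917} - \frac{5 \sqrt{2}}{213} \approx -6271.8$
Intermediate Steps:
$O{\left(u \right)} = - \frac{\left(1 + u\right)^{2}}{9}$ ($O{\left(u \right)} = - \frac{\left(u + 1\right)^{2}}{9} = - \frac{\left(1 + u\right)^{2}}{9}$)
$a{\left(f \right)} = \sqrt{-11 + f}$
$U{\left(c \right)} = - 5 \sqrt{2} + \frac{5 c \left(1 + c\right)^{2}}{9}$ ($U{\left(c \right)} = - 5 \left(- \frac{\left(1 + c\right)^{2}}{9} c + \sqrt{-11 + 13}\right) = - 5 \left(- \frac{c \left(1 + c\right)^{2}}{9} + \sqrt{2}\right) = - 5 \left(\sqrt{2} - \frac{c \left(1 + c\right)^{2}}{9}\right) = - 5 \sqrt{2} + \frac{5 c \left(1 + c\right)^{2}}{9}$)
$\frac{-19031 + U{\left(-134 \right)}}{7170 - 6957} = \frac{-19031 + \left(- 5 \sqrt{2} + \frac{5}{9} \left(-134\right) \left(1 - 134\right)^{2}\right)}{7170 - 6957} = \frac{-19031 + \left(- 5 \sqrt{2} + \frac{5}{9} \left(-134\right) \left(-133\right)^{2}\right)}{213} = \left(-19031 + \left(- 5 \sqrt{2} + \frac{5}{9} \left(-134\right) 17689\right)\right) \frac{1}{213} = \left(-19031 - \left(\frac{11851630}{9} + 5 \sqrt{2}\right)\right) \frac{1}{213} = \left(- \frac{12022909}{9} - 5 \sqrt{2}\right) \frac{1}{213} = - \frac{12022909}{1917} - \frac{5 \sqrt{2}}{213}$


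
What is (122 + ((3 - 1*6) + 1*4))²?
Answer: 15129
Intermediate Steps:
(122 + ((3 - 1*6) + 1*4))² = (122 + ((3 - 6) + 4))² = (122 + (-3 + 4))² = (122 + 1)² = 123² = 15129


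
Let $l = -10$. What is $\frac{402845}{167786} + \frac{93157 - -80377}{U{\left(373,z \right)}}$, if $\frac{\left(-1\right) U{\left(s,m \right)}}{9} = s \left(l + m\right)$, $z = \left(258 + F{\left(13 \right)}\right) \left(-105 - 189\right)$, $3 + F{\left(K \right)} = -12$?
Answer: $\frac{12082159536413}{5030735272263} \approx 2.4017$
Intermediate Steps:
$F{\left(K \right)} = -15$ ($F{\left(K \right)} = -3 - 12 = -15$)
$z = -71442$ ($z = \left(258 - 15\right) \left(-105 - 189\right) = 243 \left(-294\right) = -71442$)
$U{\left(s,m \right)} = - 9 s \left(-10 + m\right)$
$\frac{402845}{167786} + \frac{93157 - -80377}{U{\left(373,z \right)}} = \frac{402845}{167786} + \frac{93157 - -80377}{9 \cdot 373 \left(10 - -71442\right)} = 402845 \cdot \frac{1}{167786} + \frac{93157 + 80377}{9 \cdot 373 \left(10 + 71442\right)} = \frac{402845}{167786} + \frac{173534}{9 \cdot 373 \cdot 71452} = \frac{402845}{167786} + \frac{173534}{239864364} = \frac{402845}{167786} + 173534 \cdot \frac{1}{239864364} = \frac{402845}{167786} + \frac{86767}{119932182} = \frac{12082159536413}{5030735272263}$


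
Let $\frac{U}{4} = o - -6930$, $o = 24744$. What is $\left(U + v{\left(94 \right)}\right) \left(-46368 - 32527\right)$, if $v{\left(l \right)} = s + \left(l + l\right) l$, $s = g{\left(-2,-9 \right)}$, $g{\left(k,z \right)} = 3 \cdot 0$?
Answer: $-11389913360$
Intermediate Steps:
$g{\left(k,z \right)} = 0$
$U = 126696$ ($U = 4 \left(24744 - -6930\right) = 4 \left(24744 + 6930\right) = 4 \cdot 31674 = 126696$)
$s = 0$
$v{\left(l \right)} = 2 l^{2}$ ($v{\left(l \right)} = 0 + \left(l + l\right) l = 0 + 2 l l = 0 + 2 l^{2} = 2 l^{2}$)
$\left(U + v{\left(94 \right)}\right) \left(-46368 - 32527\right) = \left(126696 + 2 \cdot 94^{2}\right) \left(-46368 - 32527\right) = \left(126696 + 2 \cdot 8836\right) \left(-78895\right) = \left(126696 + 17672\right) \left(-78895\right) = 144368 \left(-78895\right) = -11389913360$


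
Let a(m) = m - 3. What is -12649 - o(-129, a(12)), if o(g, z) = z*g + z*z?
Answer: -11569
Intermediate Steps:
a(m) = -3 + m
o(g, z) = z² + g*z (o(g, z) = g*z + z² = z² + g*z)
-12649 - o(-129, a(12)) = -12649 - (-3 + 12)*(-129 + (-3 + 12)) = -12649 - 9*(-129 + 9) = -12649 - 9*(-120) = -12649 - 1*(-1080) = -12649 + 1080 = -11569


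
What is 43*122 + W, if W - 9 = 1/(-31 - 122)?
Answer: 804014/153 ≈ 5255.0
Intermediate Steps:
W = 1376/153 (W = 9 + 1/(-31 - 122) = 9 + 1/(-153) = 9 - 1/153 = 1376/153 ≈ 8.9935)
43*122 + W = 43*122 + 1376/153 = 5246 + 1376/153 = 804014/153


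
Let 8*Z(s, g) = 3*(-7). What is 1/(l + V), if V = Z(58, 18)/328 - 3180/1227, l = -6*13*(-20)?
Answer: 1073216/1671426931 ≈ 0.00064210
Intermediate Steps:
Z(s, g) = -21/8 (Z(s, g) = (3*(-7))/8 = (⅛)*(-21) = -21/8)
l = 1560 (l = -78*(-20) = 1560)
V = -2790029/1073216 (V = -21/8/328 - 3180/1227 = -21/8*1/328 - 3180*1/1227 = -21/2624 - 1060/409 = -2790029/1073216 ≈ -2.5997)
1/(l + V) = 1/(1560 - 2790029/1073216) = 1/(1671426931/1073216) = 1073216/1671426931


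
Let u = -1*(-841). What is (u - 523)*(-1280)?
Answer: -407040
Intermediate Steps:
u = 841
(u - 523)*(-1280) = (841 - 523)*(-1280) = 318*(-1280) = -407040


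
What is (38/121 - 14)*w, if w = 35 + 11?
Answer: -76176/121 ≈ -629.55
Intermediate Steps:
w = 46
(38/121 - 14)*w = (38/121 - 14)*46 = -1656/121*46 = -76176/121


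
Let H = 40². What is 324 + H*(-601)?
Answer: -961276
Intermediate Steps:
H = 1600
324 + H*(-601) = 324 + 1600*(-601) = 324 - 961600 = -961276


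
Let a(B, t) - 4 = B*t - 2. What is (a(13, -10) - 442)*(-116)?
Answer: 66120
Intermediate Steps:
a(B, t) = 2 + B*t (a(B, t) = 4 + (B*t - 2) = 4 + (-2 + B*t) = 2 + B*t)
(a(13, -10) - 442)*(-116) = ((2 + 13*(-10)) - 442)*(-116) = ((2 - 130) - 442)*(-116) = (-128 - 442)*(-116) = -570*(-116) = 66120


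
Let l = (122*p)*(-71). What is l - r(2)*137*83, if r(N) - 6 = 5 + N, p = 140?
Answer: -1360503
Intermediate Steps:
l = -1212680 (l = (122*140)*(-71) = 17080*(-71) = -1212680)
r(N) = 11 + N (r(N) = 6 + (5 + N) = 11 + N)
l - r(2)*137*83 = -1212680 - (11 + 2)*137*83 = -1212680 - 13*137*83 = -1212680 - 1781*83 = -1212680 - 1*147823 = -1212680 - 147823 = -1360503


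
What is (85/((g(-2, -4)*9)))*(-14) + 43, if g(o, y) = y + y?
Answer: 2143/36 ≈ 59.528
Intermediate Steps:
g(o, y) = 2*y
(85/((g(-2, -4)*9)))*(-14) + 43 = (85/(((2*(-4))*9)))*(-14) + 43 = (85/((-8*9)))*(-14) + 43 = (85/(-72))*(-14) + 43 = (85*(-1/72))*(-14) + 43 = -85/72*(-14) + 43 = 595/36 + 43 = 2143/36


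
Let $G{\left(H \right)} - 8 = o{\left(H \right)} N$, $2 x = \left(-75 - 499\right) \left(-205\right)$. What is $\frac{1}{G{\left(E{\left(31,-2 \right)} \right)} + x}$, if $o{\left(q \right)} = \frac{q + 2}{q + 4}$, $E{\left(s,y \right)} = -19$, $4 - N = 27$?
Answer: $\frac{15}{882254} \approx 1.7002 \cdot 10^{-5}$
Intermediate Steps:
$N = -23$ ($N = 4 - 27 = -23$)
$o{\left(q \right)} = \frac{2 + q}{4 + q}$
$x = 58835$ ($x = \frac{\left(-75 - 499\right) \left(-205\right)}{2} = \frac{\left(-574\right) \left(-205\right)}{2} = \frac{1}{2} \cdot 117670 = 58835$)
$G{\left(H \right)} = 8 - \frac{23 \left(2 + H\right)}{4 + H}$ ($G{\left(H \right)} = 8 + \frac{2 + H}{4 + H} \left(-23\right) = 8 - \frac{23 \left(2 + H\right)}{4 + H}$)
$\frac{1}{G{\left(E{\left(31,-2 \right)} \right)} + x} = \frac{1}{\frac{-14 - -285}{4 - 19} + 58835} = \frac{1}{\frac{-14 + 285}{-15} + 58835} = \frac{1}{\left(- \frac{1}{15}\right) 271 + 58835} = \frac{1}{- \frac{271}{15} + 58835} = \frac{1}{\frac{882254}{15}} = \frac{15}{882254}$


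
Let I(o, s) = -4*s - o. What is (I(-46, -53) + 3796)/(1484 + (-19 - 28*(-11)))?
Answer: 4054/1773 ≈ 2.2865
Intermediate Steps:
I(o, s) = -o - 4*s
(I(-46, -53) + 3796)/(1484 + (-19 - 28*(-11))) = ((-1*(-46) - 4*(-53)) + 3796)/(1484 + (-19 - 28*(-11))) = ((46 + 212) + 3796)/(1484 + (-19 + 308)) = (258 + 3796)/(1484 + 289) = 4054/1773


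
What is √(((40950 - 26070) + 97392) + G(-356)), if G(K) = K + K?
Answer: 2*√27890 ≈ 334.01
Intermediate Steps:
G(K) = 2*K
√(((40950 - 26070) + 97392) + G(-356)) = √(((40950 - 26070) + 97392) + 2*(-356)) = √((14880 + 97392) - 712) = √(112272 - 712) = √111560 = 2*√27890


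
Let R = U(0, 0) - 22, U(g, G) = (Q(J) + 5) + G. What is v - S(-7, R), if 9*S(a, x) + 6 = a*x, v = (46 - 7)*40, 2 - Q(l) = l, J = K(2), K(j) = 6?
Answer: 4633/3 ≈ 1544.3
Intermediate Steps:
J = 6
Q(l) = 2 - l
U(g, G) = 1 + G (U(g, G) = ((2 - 1*6) + 5) + G = ((2 - 6) + 5) + G = (-4 + 5) + G = 1 + G)
R = -21 (R = (1 + 0) - 22 = 1 - 22 = -21)
v = 1560 (v = 39*40 = 1560)
S(a, x) = -⅔ + a*x/9 (S(a, x) = -⅔ + (a*x)/9 = -⅔ + a*x/9)
v - S(-7, R) = 1560 - (-⅔ + (⅑)*(-7)*(-21)) = 1560 - (-⅔ + 49/3) = 1560 - 1*47/3 = 1560 - 47/3 = 4633/3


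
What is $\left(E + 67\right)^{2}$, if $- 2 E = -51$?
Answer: $\frac{34225}{4} \approx 8556.3$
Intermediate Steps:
$E = \frac{51}{2}$ ($E = \left(- \frac{1}{2}\right) \left(-51\right) = \frac{51}{2} \approx 25.5$)
$\left(E + 67\right)^{2} = \left(\frac{51}{2} + 67\right)^{2} = \left(\frac{185}{2}\right)^{2} = \frac{34225}{4}$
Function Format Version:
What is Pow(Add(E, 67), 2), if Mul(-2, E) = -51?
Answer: Rational(34225, 4) ≈ 8556.3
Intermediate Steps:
E = Rational(51, 2) (E = Mul(Rational(-1, 2), -51) = Rational(51, 2) ≈ 25.500)
Pow(Add(E, 67), 2) = Pow(Add(Rational(51, 2), 67), 2) = Pow(Rational(185, 2), 2) = Rational(34225, 4)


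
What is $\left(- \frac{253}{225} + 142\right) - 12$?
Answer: $\frac{28997}{225} \approx 128.88$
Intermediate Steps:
$\left(- \frac{253}{225} + 142\right) - 12 = \frac{31697}{225} - 12 = \frac{28997}{225}$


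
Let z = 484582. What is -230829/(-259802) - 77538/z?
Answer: 45855525501/62947686382 ≈ 0.72847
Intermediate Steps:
-230829/(-259802) - 77538/z = -230829/(-259802) - 77538/484582 = -230829*(-1/259802) - 77538*1/484582 = 230829/259802 - 38769/242291 = 45855525501/62947686382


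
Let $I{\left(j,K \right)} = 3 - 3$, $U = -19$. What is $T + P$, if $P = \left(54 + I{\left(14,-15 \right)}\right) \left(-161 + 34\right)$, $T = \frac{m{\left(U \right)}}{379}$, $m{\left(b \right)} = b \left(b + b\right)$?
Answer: $- \frac{2598460}{379} \approx -6856.1$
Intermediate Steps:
$m{\left(b \right)} = 2 b^{2}$ ($m{\left(b \right)} = b 2 b = 2 b^{2}$)
$I{\left(j,K \right)} = 0$ ($I{\left(j,K \right)} = 3 - 3 = 0$)
$T = \frac{722}{379}$ ($T = \frac{2 \left(-19\right)^{2}}{379} = 2 \cdot 361 \cdot \frac{1}{379} = 722 \cdot \frac{1}{379} = \frac{722}{379} \approx 1.905$)
$P = -6858$ ($P = \left(54 + 0\right) \left(-161 + 34\right) = 54 \left(-127\right) = -6858$)
$T + P = \frac{722}{379} - 6858 = - \frac{2598460}{379}$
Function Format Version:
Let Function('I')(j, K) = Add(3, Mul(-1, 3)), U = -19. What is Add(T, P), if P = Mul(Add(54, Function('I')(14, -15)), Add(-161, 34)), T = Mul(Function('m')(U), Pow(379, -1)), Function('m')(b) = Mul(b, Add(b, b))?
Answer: Rational(-2598460, 379) ≈ -6856.1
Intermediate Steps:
Function('m')(b) = Mul(2, Pow(b, 2)) (Function('m')(b) = Mul(b, Mul(2, b)) = Mul(2, Pow(b, 2)))
Function('I')(j, K) = 0 (Function('I')(j, K) = Add(3, -3) = 0)
T = Rational(722, 379) (T = Mul(Mul(2, Pow(-19, 2)), Pow(379, -1)) = Mul(Mul(2, 361), Rational(1, 379)) = Mul(722, Rational(1, 379)) = Rational(722, 379) ≈ 1.9050)
P = -6858 (P = Mul(Add(54, 0), Add(-161, 34)) = Mul(54, -127) = -6858)
Add(T, P) = Add(Rational(722, 379), -6858) = Rational(-2598460, 379)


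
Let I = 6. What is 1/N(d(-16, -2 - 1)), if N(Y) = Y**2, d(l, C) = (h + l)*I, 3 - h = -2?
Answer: 1/4356 ≈ 0.00022957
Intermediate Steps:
h = 5 (h = 3 - 1*(-2) = 3 + 2 = 5)
d(l, C) = 30 + 6*l (d(l, C) = (5 + l)*6 = 30 + 6*l)
1/N(d(-16, -2 - 1)) = 1/((30 + 6*(-16))**2) = 1/((30 - 96)**2) = 1/((-66)**2) = 1/4356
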